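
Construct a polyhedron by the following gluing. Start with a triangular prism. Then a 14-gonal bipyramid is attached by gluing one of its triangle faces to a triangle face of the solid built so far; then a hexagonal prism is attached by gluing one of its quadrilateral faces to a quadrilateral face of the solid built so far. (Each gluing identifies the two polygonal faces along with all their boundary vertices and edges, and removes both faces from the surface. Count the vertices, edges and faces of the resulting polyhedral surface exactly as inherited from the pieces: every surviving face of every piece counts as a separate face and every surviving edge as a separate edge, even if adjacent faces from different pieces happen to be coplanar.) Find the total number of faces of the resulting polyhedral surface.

37

A triangular prism: V=6, E=9, F=5.
Attach a 14-gonal bipyramid (V=16, E=42, F=28) along a 3-gon: merge 3 vertices and 3 edges, delete both glued faces → V=19, E=48, F=31.
Attach a hexagonal prism (V=12, E=18, F=8) along a 4-gon: merge 4 vertices and 4 edges, delete both glued faces → V=27, E=62, F=37.
Check: V − E + F = 27 − 62 + 37 = 2.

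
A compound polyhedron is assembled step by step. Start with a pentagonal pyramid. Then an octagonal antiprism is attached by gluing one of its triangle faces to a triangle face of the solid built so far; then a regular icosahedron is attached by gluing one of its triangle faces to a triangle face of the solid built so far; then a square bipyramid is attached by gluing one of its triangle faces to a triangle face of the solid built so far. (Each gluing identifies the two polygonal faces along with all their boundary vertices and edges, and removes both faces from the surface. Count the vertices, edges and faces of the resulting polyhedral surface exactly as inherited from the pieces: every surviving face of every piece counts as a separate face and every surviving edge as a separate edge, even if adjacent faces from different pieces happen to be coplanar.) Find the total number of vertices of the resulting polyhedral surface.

31

A pentagonal pyramid: V=6, E=10, F=6.
Attach an octagonal antiprism (V=16, E=32, F=18) along a 3-gon: merge 3 vertices and 3 edges, delete both glued faces → V=19, E=39, F=22.
Attach a regular icosahedron (V=12, E=30, F=20) along a 3-gon: merge 3 vertices and 3 edges, delete both glued faces → V=28, E=66, F=40.
Attach a square bipyramid (V=6, E=12, F=8) along a 3-gon: merge 3 vertices and 3 edges, delete both glued faces → V=31, E=75, F=46.
Check: V − E + F = 31 − 75 + 46 = 2.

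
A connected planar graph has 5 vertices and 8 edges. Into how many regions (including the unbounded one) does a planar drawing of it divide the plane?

Euler's formula for a connected plane graph: V − E + F = 2, so F = 2 − 5 + 8 = 5.

5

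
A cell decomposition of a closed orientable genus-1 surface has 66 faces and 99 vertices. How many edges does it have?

165

For a closed orientable surface of genus 1, χ = 2 − 2·1 = 0.
E = V + F − (0) = 99 + 66 − (0) = 165.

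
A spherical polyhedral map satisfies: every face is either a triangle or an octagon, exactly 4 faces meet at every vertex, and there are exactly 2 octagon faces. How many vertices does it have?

Let x be the number of triangles; then F = 2 + x.
Edge–face incidences: 2E = 8·2 + 3·x = 16 + 3x.
Every vertex has degree 4, so 4V = 2E.
Euler: V − E + F = 2 ⇒ (2E)/4 − E + (2 + x) = 2.
Multiply by 8: 2·(2E) − 4·(2E) + 8·(2 + x) = 16, i.e. 16 + 8x − 2·(16 + 3x) = 16.
Collecting terms: 2x − 16 = 16, so 2x = 32, so x = 16.
Then 2E = 16 + 3·16 = 64, so E = 32, V = 2E/4 = 16, F = 2 + 16 = 18.

16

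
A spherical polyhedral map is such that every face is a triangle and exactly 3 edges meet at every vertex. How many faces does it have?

Each face has 3 edges and each edge borders two faces, so 2E = 3F.
Each vertex has degree 3, so 3V = 2E and hence V = 3F/3.
Euler: V − E + F = 2 ⇒ (3F/3) − (3F/2) + F = 2.
Multiply by 6: (6 − 9 + 6)F = 12, i.e. 3F = 12.
So F = 4, E = 3·4/2 = 6, V = 3·4/3 = 4.

4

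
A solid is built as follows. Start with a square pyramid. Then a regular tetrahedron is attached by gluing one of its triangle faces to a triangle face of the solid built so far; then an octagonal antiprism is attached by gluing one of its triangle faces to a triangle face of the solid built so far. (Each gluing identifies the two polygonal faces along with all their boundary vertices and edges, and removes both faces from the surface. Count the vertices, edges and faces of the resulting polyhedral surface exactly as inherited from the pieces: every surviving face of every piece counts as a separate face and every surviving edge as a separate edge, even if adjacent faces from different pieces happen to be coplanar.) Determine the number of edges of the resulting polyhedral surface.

A square pyramid: V=5, E=8, F=5.
Attach a regular tetrahedron (V=4, E=6, F=4) along a 3-gon: merge 3 vertices and 3 edges, delete both glued faces → V=6, E=11, F=7.
Attach an octagonal antiprism (V=16, E=32, F=18) along a 3-gon: merge 3 vertices and 3 edges, delete both glued faces → V=19, E=40, F=23.
Check: V − E + F = 19 − 40 + 23 = 2.

40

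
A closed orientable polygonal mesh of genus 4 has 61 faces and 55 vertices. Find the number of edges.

For a closed orientable surface of genus 4, χ = 2 − 2·4 = -6.
E = V + F − (-6) = 55 + 61 − (-6) = 122.

122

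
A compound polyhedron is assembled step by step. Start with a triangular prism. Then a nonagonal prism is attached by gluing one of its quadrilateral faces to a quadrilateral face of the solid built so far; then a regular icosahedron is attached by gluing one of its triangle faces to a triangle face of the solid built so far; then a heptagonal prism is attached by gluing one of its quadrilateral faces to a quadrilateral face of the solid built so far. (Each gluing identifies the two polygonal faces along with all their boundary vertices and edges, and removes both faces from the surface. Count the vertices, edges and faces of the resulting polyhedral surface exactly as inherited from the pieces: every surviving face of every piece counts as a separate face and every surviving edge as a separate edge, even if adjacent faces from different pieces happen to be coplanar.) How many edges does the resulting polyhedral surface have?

A triangular prism: V=6, E=9, F=5.
Attach a nonagonal prism (V=18, E=27, F=11) along a 4-gon: merge 4 vertices and 4 edges, delete both glued faces → V=20, E=32, F=14.
Attach a regular icosahedron (V=12, E=30, F=20) along a 3-gon: merge 3 vertices and 3 edges, delete both glued faces → V=29, E=59, F=32.
Attach a heptagonal prism (V=14, E=21, F=9) along a 4-gon: merge 4 vertices and 4 edges, delete both glued faces → V=39, E=76, F=39.
Check: V − E + F = 39 − 76 + 39 = 2.

76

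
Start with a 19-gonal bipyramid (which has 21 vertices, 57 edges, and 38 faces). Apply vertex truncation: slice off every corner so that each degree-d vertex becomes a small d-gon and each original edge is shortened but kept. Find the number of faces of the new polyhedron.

59

Truncation replaces each original edge-end by a new vertex, so V′ = 2E = 114.
Each original edge survives, and each old vertex of degree d contributes d new edges; summing degrees gives Σd = 2E, so E′ = E + 2E = 3E = 171.
Each original face survives and each original vertex becomes one new face: F′ = F + V = 59.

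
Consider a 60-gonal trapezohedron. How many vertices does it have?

122

The n-trapezohedron (dual of the n-antiprism) has V = 2·60 + 2 = 122, E = 4·60 = 240, F = 2·60 = 120.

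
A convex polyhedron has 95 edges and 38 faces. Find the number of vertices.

Here V − E + F = 2.
V = 2 + E − F = 2 + 95 − 38 = 59.

59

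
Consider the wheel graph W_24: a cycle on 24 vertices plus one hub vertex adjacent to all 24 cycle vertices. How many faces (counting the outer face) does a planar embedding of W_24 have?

25

W_24 has V = 24 + 1 = 25 vertices and E = 2·24 = 48 edges.
By Euler's formula F = 2 − V + E = 2 − 25 + 48 = 25.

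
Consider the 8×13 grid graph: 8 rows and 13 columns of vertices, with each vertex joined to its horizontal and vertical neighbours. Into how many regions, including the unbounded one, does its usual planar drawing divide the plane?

85

The grid has V = 8·13 = 104 vertices and E = 8·12 + 13·7 = 187 edges.
F = 2 − V + E = 2 − 104 + 187 = 85.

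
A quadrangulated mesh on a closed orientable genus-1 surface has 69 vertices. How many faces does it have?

χ = 2 − 2·1 = 0, and every face is a square so 4F = 2E.
V − E + F = 0 with E = 4F/2 gives 69 − (4/2 − 1)·F = 0, so F = 69 and E = 138.

69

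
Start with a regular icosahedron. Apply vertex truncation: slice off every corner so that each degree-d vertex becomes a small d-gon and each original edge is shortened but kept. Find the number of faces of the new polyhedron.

32

The base solid has V = 12, E = 30, F = 20.
Truncation replaces each original edge-end by a new vertex, so V′ = 2E = 60.
Each original edge survives, and each old vertex of degree d contributes d new edges; summing degrees gives Σd = 2E, so E′ = E + 2E = 3E = 90.
Each original face survives and each original vertex becomes one new face: F′ = F + V = 32.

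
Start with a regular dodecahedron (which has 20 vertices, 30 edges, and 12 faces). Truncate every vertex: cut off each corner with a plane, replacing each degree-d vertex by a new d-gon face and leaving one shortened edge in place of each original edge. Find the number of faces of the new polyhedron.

32

Truncation replaces each original edge-end by a new vertex, so V′ = 2E = 60.
Each original edge survives, and each old vertex of degree d contributes d new edges; summing degrees gives Σd = 2E, so E′ = E + 2E = 3E = 90.
Each original face survives and each original vertex becomes one new face: F′ = F + V = 32.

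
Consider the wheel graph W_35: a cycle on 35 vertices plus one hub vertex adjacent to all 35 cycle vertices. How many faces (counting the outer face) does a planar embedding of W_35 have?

W_35 has V = 35 + 1 = 36 vertices and E = 2·35 = 70 edges.
By Euler's formula F = 2 − V + E = 2 − 36 + 70 = 36.

36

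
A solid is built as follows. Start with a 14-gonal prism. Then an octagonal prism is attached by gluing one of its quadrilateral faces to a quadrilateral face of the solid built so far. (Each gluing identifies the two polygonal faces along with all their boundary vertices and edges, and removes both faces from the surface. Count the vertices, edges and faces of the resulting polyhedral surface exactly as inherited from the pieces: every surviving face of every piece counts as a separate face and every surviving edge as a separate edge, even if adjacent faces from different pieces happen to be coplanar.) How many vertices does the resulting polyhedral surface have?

40

A 14-gonal prism: V=28, E=42, F=16.
Attach an octagonal prism (V=16, E=24, F=10) along a 4-gon: merge 4 vertices and 4 edges, delete both glued faces → V=40, E=62, F=24.
Check: V − E + F = 40 − 62 + 24 = 2.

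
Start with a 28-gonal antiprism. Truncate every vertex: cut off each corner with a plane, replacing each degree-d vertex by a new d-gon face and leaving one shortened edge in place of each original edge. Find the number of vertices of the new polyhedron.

The base solid has V = 56, E = 112, F = 58.
Truncation replaces each original edge-end by a new vertex, so V′ = 2E = 224.
Each original edge survives, and each old vertex of degree d contributes d new edges; summing degrees gives Σd = 2E, so E′ = E + 2E = 3E = 336.
Each original face survives and each original vertex becomes one new face: F′ = F + V = 114.

224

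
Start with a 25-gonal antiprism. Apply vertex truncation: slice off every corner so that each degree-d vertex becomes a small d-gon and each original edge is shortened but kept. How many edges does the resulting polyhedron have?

The base solid has V = 50, E = 100, F = 52.
Truncation replaces each original edge-end by a new vertex, so V′ = 2E = 200.
Each original edge survives, and each old vertex of degree d contributes d new edges; summing degrees gives Σd = 2E, so E′ = E + 2E = 3E = 300.
Each original face survives and each original vertex becomes one new face: F′ = F + V = 102.

300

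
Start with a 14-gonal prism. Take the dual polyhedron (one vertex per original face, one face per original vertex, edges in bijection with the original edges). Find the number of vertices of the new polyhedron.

16

The base solid has V = 28, E = 42, F = 16.
The dual swaps V and F and preserves E: V′ = F = 16, E′ = E = 42, F′ = V = 28.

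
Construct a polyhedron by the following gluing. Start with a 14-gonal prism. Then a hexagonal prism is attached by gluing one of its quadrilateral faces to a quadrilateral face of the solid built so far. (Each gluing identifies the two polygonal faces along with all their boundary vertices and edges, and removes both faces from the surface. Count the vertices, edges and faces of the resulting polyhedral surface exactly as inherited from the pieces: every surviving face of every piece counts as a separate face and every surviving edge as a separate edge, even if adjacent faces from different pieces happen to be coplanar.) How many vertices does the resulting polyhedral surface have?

36

A 14-gonal prism: V=28, E=42, F=16.
Attach a hexagonal prism (V=12, E=18, F=8) along a 4-gon: merge 4 vertices and 4 edges, delete both glued faces → V=36, E=56, F=22.
Check: V − E + F = 36 − 56 + 22 = 2.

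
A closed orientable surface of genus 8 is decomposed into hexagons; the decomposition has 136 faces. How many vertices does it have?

258

χ = 2 − 2·8 = -14, and every face is a hexagon so 6F = 2E.
E = 6·136/2 = 408. Then V = -14 + E − F = -14 + 408 − 136 = 258.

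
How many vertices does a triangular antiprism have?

6

An antiprism on an n-gon has two n-gon caps and 2n triangles: V = 2·3 = 6, E = 4·3 = 12, F = 2·3 + 2 = 8.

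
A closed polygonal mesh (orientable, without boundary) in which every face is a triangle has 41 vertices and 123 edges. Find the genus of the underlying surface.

1

Every face is a triangle and each edge borders two faces, so 3F = 2·123, giving F = 82.
χ = V − E + F = 41 − 123 + 82 = 0.
For a closed orientable surface χ = 2 − 2g, so g = (2 − (0))/2 = 1.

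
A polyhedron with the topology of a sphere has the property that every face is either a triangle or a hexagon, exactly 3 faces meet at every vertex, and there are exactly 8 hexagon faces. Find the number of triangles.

Let x be the number of triangles; then F = 8 + x.
Edge–face incidences: 2E = 6·8 + 3·x = 48 + 3x.
Every vertex has degree 3, so 3V = 2E.
Euler: V − E + F = 2 ⇒ (2E)/3 − E + (8 + x) = 2.
Multiply by 6: 2·(2E) − 3·(2E) + 6·(8 + x) = 12, i.e. 48 + 6x − (48 + 3x) = 12.
Collecting terms: 3x = 12, so x = 4.
Then 2E = 48 + 3·4 = 60, so E = 30, V = 2E/3 = 20, F = 8 + 4 = 12.

4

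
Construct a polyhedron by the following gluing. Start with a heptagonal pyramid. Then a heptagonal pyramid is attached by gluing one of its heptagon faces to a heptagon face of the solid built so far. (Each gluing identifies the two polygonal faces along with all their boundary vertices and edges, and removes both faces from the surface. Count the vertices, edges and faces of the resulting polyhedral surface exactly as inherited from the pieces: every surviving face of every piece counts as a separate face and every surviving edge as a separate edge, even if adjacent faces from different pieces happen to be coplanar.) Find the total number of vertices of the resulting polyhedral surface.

9

A heptagonal pyramid: V=8, E=14, F=8.
Attach a heptagonal pyramid (V=8, E=14, F=8) along a 7-gon: merge 7 vertices and 7 edges, delete both glued faces → V=9, E=21, F=14.
Check: V − E + F = 9 − 21 + 14 = 2.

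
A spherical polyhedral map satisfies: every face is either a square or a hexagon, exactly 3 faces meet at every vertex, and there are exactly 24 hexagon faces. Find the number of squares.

6

Let x be the number of squares; then F = 24 + x.
Edge–face incidences: 2E = 6·24 + 4·x = 144 + 4x.
Every vertex has degree 3, so 3V = 2E.
Euler: V − E + F = 2 ⇒ (2E)/3 − E + (24 + x) = 2.
Multiply by 6: 2·(2E) − 3·(2E) + 6·(24 + x) = 12, i.e. 144 + 6x − (144 + 4x) = 12.
Collecting terms: 2x = 12, so x = 6.
Then 2E = 144 + 4·6 = 168, so E = 84, V = 2E/3 = 56, F = 24 + 6 = 30.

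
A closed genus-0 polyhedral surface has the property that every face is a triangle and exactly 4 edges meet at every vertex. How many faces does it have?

8

Each face has 3 edges and each edge borders two faces, so 2E = 3F.
Each vertex has degree 4, so 4V = 2E and hence V = 3F/4.
Euler: V − E + F = 2 ⇒ (3F/4) − (3F/2) + F = 2.
Multiply by 8: (6 − 12 + 8)F = 16, i.e. 2F = 16.
So F = 8, E = 3·8/2 = 12, V = 3·8/4 = 6.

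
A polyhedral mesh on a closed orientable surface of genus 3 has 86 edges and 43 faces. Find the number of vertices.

39

For a closed orientable surface of genus 3, χ = 2 − 2·3 = -4.
V = -4 + E − F = -4 + 86 − 43 = 39.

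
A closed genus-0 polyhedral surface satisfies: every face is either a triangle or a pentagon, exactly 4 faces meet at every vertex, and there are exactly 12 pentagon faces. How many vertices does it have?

30

Let x be the number of triangles; then F = 12 + x.
Edge–face incidences: 2E = 5·12 + 3·x = 60 + 3x.
Every vertex has degree 4, so 4V = 2E.
Euler: V − E + F = 2 ⇒ (2E)/4 − E + (12 + x) = 2.
Multiply by 8: 2·(2E) − 4·(2E) + 8·(12 + x) = 16, i.e. 96 + 8x − 2·(60 + 3x) = 16.
Collecting terms: 2x − 24 = 16, so 2x = 40, so x = 20.
Then 2E = 60 + 3·20 = 120, so E = 60, V = 2E/4 = 30, F = 12 + 20 = 32.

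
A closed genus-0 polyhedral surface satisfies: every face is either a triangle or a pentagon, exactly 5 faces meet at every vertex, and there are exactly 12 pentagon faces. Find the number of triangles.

Let x be the number of triangles; then F = 12 + x.
Edge–face incidences: 2E = 5·12 + 3·x = 60 + 3x.
Every vertex has degree 5, so 5V = 2E.
Euler: V − E + F = 2 ⇒ (2E)/5 − E + (12 + x) = 2.
Multiply by 10: 2·(2E) − 5·(2E) + 10·(12 + x) = 20, i.e. 120 + 10x − 3·(60 + 3x) = 20.
Collecting terms: x − 60 = 20, so x = 80.
Then 2E = 60 + 3·80 = 300, so E = 150, V = 2E/5 = 60, F = 12 + 80 = 92.

80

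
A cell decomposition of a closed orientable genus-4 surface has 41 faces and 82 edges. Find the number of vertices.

For a closed orientable surface of genus 4, χ = 2 − 2·4 = -6.
V = -6 + E − F = -6 + 82 − 41 = 35.

35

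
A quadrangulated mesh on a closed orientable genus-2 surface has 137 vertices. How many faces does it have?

139

χ = 2 − 2·2 = -2, and every face is a square so 4F = 2E.
V − E + F = -2 with E = 4F/2 gives 137 − (4/2 − 1)·F = -2, so F = 139 and E = 278.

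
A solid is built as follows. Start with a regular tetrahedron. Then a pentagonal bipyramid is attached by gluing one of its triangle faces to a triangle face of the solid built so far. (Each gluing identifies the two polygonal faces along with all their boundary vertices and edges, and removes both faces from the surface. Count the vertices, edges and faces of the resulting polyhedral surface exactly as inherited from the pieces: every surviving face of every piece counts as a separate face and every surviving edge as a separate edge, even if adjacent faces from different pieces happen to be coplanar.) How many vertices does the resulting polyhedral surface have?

8

A regular tetrahedron: V=4, E=6, F=4.
Attach a pentagonal bipyramid (V=7, E=15, F=10) along a 3-gon: merge 3 vertices and 3 edges, delete both glued faces → V=8, E=18, F=12.
Check: V − E + F = 8 − 18 + 12 = 2.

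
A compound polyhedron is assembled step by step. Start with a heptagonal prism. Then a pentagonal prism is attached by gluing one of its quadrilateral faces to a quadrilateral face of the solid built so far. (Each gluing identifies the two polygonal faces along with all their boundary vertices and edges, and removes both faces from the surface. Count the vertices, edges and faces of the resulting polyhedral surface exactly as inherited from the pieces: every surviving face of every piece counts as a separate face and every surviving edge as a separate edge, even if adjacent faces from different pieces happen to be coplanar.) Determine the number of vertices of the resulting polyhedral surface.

20

A heptagonal prism: V=14, E=21, F=9.
Attach a pentagonal prism (V=10, E=15, F=7) along a 4-gon: merge 4 vertices and 4 edges, delete both glued faces → V=20, E=32, F=14.
Check: V − E + F = 20 − 32 + 14 = 2.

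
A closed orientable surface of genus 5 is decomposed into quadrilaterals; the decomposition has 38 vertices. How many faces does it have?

χ = 2 − 2·5 = -8, and every face is a square so 4F = 2E.
V − E + F = -8 with E = 4F/2 gives 38 − (4/2 − 1)·F = -8, so F = 46 and E = 92.

46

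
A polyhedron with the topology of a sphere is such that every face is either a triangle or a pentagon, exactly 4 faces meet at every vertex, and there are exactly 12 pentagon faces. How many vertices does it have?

Let x be the number of triangles; then F = 12 + x.
Edge–face incidences: 2E = 5·12 + 3·x = 60 + 3x.
Every vertex has degree 4, so 4V = 2E.
Euler: V − E + F = 2 ⇒ (2E)/4 − E + (12 + x) = 2.
Multiply by 8: 2·(2E) − 4·(2E) + 8·(12 + x) = 16, i.e. 96 + 8x − 2·(60 + 3x) = 16.
Collecting terms: 2x − 24 = 16, so 2x = 40, so x = 20.
Then 2E = 60 + 3·20 = 120, so E = 60, V = 2E/4 = 30, F = 12 + 20 = 32.

30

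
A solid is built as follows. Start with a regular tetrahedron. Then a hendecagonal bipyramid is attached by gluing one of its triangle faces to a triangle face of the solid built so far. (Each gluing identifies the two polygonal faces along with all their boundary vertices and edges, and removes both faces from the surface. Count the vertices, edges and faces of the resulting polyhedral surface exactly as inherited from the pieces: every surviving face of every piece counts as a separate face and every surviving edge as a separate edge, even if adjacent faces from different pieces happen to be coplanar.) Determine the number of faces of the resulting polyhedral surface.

24

A regular tetrahedron: V=4, E=6, F=4.
Attach a hendecagonal bipyramid (V=13, E=33, F=22) along a 3-gon: merge 3 vertices and 3 edges, delete both glued faces → V=14, E=36, F=24.
Check: V − E + F = 14 − 36 + 24 = 2.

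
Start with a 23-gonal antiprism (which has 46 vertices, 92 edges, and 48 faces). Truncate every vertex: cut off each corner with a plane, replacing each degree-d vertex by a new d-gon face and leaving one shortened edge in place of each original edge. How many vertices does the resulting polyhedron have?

184

Truncation replaces each original edge-end by a new vertex, so V′ = 2E = 184.
Each original edge survives, and each old vertex of degree d contributes d new edges; summing degrees gives Σd = 2E, so E′ = E + 2E = 3E = 276.
Each original face survives and each original vertex becomes one new face: F′ = F + V = 94.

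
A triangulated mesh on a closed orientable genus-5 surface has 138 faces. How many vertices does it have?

61

χ = 2 − 2·5 = -8, and every face is a triangle so 3F = 2E.
E = 3·138/2 = 207. Then V = -8 + E − F = -8 + 207 − 138 = 61.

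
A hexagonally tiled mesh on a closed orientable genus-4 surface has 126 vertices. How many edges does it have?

198

χ = 2 − 2·4 = -6, and every face is a hexagon so 6F = 2E.
V − E + F = -6 with E = 6F/2 gives 126 − (6/2 − 1)·F = -6, so F = 66 and E = 198.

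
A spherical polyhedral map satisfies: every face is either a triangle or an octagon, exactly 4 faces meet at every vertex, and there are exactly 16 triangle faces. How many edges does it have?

Let x be the number of octagons; then F = 16 + x.
Edge–face incidences: 2E = 3·16 + 8·x = 48 + 8x.
Every vertex has degree 4, so 4V = 2E.
Euler: V − E + F = 2 ⇒ (2E)/4 − E + (16 + x) = 2.
Multiply by 8: 2·(2E) − 4·(2E) + 8·(16 + x) = 16, i.e. 128 + 8x − 2·(48 + 8x) = 16.
Collecting terms: −8x + 32 = 16, so −8x = −16, so x = 2.
Then 2E = 48 + 8·2 = 64, so E = 32, V = 2E/4 = 16, F = 16 + 2 = 18.

32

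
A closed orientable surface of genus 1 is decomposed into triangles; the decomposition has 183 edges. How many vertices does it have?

61

χ = 2 − 2·1 = 0, and every face is a triangle so 3F = 2E.
F = 2E/3 = 122. Then V = 0 + E − F = 0 + 183 − 122 = 61.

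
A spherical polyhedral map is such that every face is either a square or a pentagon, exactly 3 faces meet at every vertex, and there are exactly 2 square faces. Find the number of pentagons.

Let x be the number of pentagons; then F = 2 + x.
Edge–face incidences: 2E = 4·2 + 5·x = 8 + 5x.
Every vertex has degree 3, so 3V = 2E.
Euler: V − E + F = 2 ⇒ (2E)/3 − E + (2 + x) = 2.
Multiply by 6: 2·(2E) − 3·(2E) + 6·(2 + x) = 12, i.e. 12 + 6x − (8 + 5x) = 12.
Collecting terms: x + 4 = 12, so x = 8.
Then 2E = 8 + 5·8 = 48, so E = 24, V = 2E/3 = 16, F = 2 + 8 = 10.

8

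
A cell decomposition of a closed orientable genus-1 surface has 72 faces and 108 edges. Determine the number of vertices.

36

For a closed orientable surface of genus 1, χ = 2 − 2·1 = 0.
V = 0 + E − F = 0 + 108 − 72 = 36.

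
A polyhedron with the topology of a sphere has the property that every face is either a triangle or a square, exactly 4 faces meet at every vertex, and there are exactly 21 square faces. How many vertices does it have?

27

Let x be the number of triangles; then F = 21 + x.
Edge–face incidences: 2E = 4·21 + 3·x = 84 + 3x.
Every vertex has degree 4, so 4V = 2E.
Euler: V − E + F = 2 ⇒ (2E)/4 − E + (21 + x) = 2.
Multiply by 8: 2·(2E) − 4·(2E) + 8·(21 + x) = 16, i.e. 168 + 8x − 2·(84 + 3x) = 16.
Collecting terms: 2x = 16, so x = 8.
Then 2E = 84 + 3·8 = 108, so E = 54, V = 2E/4 = 27, F = 21 + 8 = 29.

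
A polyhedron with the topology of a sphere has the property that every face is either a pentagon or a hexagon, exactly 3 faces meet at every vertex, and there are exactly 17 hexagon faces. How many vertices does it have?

Let x be the number of pentagons; then F = 17 + x.
Edge–face incidences: 2E = 6·17 + 5·x = 102 + 5x.
Every vertex has degree 3, so 3V = 2E.
Euler: V − E + F = 2 ⇒ (2E)/3 − E + (17 + x) = 2.
Multiply by 6: 2·(2E) − 3·(2E) + 6·(17 + x) = 12, i.e. 102 + 6x − (102 + 5x) = 12.
Collecting terms: x = 12.
Then 2E = 102 + 5·12 = 162, so E = 81, V = 2E/3 = 54, F = 17 + 12 = 29.

54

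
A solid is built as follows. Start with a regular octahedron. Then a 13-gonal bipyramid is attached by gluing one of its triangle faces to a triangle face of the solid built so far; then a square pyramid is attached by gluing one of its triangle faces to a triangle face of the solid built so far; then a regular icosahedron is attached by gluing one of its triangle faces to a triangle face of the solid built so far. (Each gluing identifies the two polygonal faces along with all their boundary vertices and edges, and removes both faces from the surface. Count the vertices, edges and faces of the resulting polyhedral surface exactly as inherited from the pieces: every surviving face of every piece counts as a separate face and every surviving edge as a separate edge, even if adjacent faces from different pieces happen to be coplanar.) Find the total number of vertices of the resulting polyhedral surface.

A regular octahedron: V=6, E=12, F=8.
Attach a 13-gonal bipyramid (V=15, E=39, F=26) along a 3-gon: merge 3 vertices and 3 edges, delete both glued faces → V=18, E=48, F=32.
Attach a square pyramid (V=5, E=8, F=5) along a 3-gon: merge 3 vertices and 3 edges, delete both glued faces → V=20, E=53, F=35.
Attach a regular icosahedron (V=12, E=30, F=20) along a 3-gon: merge 3 vertices and 3 edges, delete both glued faces → V=29, E=80, F=53.
Check: V − E + F = 29 − 80 + 53 = 2.

29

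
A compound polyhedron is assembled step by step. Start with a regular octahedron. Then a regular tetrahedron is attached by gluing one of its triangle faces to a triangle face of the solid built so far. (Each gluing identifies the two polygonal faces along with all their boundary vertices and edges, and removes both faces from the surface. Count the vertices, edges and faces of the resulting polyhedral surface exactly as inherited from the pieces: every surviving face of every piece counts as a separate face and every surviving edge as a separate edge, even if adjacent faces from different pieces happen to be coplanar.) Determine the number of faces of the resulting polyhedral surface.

A regular octahedron: V=6, E=12, F=8.
Attach a regular tetrahedron (V=4, E=6, F=4) along a 3-gon: merge 3 vertices and 3 edges, delete both glued faces → V=7, E=15, F=10.
Check: V − E + F = 7 − 15 + 10 = 2.

10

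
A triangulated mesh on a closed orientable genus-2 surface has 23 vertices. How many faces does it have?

50

χ = 2 − 2·2 = -2, and every face is a triangle so 3F = 2E.
V − E + F = -2 with E = 3F/2 gives 23 − (3/2 − 1)·F = -2, so F = 50 and E = 75.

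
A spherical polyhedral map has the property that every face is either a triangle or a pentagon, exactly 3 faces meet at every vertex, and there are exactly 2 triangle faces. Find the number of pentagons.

Let x be the number of pentagons; then F = 2 + x.
Edge–face incidences: 2E = 3·2 + 5·x = 6 + 5x.
Every vertex has degree 3, so 3V = 2E.
Euler: V − E + F = 2 ⇒ (2E)/3 − E + (2 + x) = 2.
Multiply by 6: 2·(2E) − 3·(2E) + 6·(2 + x) = 12, i.e. 12 + 6x − (6 + 5x) = 12.
Collecting terms: x + 6 = 12, so x = 6.
Then 2E = 6 + 5·6 = 36, so E = 18, V = 2E/3 = 12, F = 2 + 6 = 8.

6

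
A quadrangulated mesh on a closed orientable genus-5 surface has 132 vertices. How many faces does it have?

χ = 2 − 2·5 = -8, and every face is a square so 4F = 2E.
V − E + F = -8 with E = 4F/2 gives 132 − (4/2 − 1)·F = -8, so F = 140 and E = 280.

140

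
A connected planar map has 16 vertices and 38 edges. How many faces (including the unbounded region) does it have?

24

Euler's formula for a connected plane graph: V − E + F = 2, so F = 2 − 16 + 38 = 24.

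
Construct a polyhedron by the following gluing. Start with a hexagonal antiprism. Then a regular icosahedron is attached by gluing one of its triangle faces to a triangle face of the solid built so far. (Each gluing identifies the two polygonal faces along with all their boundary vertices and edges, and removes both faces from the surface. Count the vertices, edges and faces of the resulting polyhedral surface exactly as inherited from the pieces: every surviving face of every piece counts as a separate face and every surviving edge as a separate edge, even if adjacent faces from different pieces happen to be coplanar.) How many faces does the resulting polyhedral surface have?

32

A hexagonal antiprism: V=12, E=24, F=14.
Attach a regular icosahedron (V=12, E=30, F=20) along a 3-gon: merge 3 vertices and 3 edges, delete both glued faces → V=21, E=51, F=32.
Check: V − E + F = 21 − 51 + 32 = 2.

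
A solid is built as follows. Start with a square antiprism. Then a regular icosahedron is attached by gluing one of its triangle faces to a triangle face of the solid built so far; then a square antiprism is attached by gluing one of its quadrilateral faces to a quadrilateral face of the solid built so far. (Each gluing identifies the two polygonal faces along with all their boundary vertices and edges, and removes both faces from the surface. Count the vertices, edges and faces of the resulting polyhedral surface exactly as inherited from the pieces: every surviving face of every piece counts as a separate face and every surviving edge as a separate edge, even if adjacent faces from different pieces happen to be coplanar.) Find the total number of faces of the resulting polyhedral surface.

36

A square antiprism: V=8, E=16, F=10.
Attach a regular icosahedron (V=12, E=30, F=20) along a 3-gon: merge 3 vertices and 3 edges, delete both glued faces → V=17, E=43, F=28.
Attach a square antiprism (V=8, E=16, F=10) along a 4-gon: merge 4 vertices and 4 edges, delete both glued faces → V=21, E=55, F=36.
Check: V − E + F = 21 − 55 + 36 = 2.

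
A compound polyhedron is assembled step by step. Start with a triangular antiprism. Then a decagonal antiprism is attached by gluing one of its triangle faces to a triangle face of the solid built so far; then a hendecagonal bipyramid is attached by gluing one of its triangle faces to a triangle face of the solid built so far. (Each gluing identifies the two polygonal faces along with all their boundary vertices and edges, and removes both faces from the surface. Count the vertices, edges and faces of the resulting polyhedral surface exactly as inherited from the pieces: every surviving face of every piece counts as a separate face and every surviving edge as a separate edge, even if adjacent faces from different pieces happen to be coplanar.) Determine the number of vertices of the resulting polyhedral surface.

A triangular antiprism: V=6, E=12, F=8.
Attach a decagonal antiprism (V=20, E=40, F=22) along a 3-gon: merge 3 vertices and 3 edges, delete both glued faces → V=23, E=49, F=28.
Attach a hendecagonal bipyramid (V=13, E=33, F=22) along a 3-gon: merge 3 vertices and 3 edges, delete both glued faces → V=33, E=79, F=48.
Check: V − E + F = 33 − 79 + 48 = 2.

33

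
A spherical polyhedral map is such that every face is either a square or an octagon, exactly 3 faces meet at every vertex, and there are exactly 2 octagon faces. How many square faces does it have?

Let x be the number of squares; then F = 2 + x.
Edge–face incidences: 2E = 8·2 + 4·x = 16 + 4x.
Every vertex has degree 3, so 3V = 2E.
Euler: V − E + F = 2 ⇒ (2E)/3 − E + (2 + x) = 2.
Multiply by 6: 2·(2E) − 3·(2E) + 6·(2 + x) = 12, i.e. 12 + 6x − (16 + 4x) = 12.
Collecting terms: 2x − 4 = 12, so 2x = 16, so x = 8.
Then 2E = 16 + 4·8 = 48, so E = 24, V = 2E/3 = 16, F = 2 + 8 = 10.

8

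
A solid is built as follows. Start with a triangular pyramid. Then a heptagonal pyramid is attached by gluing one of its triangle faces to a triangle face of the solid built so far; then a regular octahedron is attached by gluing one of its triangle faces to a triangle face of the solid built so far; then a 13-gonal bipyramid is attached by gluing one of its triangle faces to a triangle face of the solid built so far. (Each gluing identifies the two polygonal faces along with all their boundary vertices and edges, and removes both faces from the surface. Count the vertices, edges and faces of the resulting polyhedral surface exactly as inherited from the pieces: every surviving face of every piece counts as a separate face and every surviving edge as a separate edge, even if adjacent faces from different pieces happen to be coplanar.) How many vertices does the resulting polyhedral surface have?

A triangular pyramid: V=4, E=6, F=4.
Attach a heptagonal pyramid (V=8, E=14, F=8) along a 3-gon: merge 3 vertices and 3 edges, delete both glued faces → V=9, E=17, F=10.
Attach a regular octahedron (V=6, E=12, F=8) along a 3-gon: merge 3 vertices and 3 edges, delete both glued faces → V=12, E=26, F=16.
Attach a 13-gonal bipyramid (V=15, E=39, F=26) along a 3-gon: merge 3 vertices and 3 edges, delete both glued faces → V=24, E=62, F=40.
Check: V − E + F = 24 − 62 + 40 = 2.

24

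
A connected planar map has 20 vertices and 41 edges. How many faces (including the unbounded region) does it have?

Euler's formula for a connected plane graph: V − E + F = 2, so F = 2 − 20 + 41 = 23.

23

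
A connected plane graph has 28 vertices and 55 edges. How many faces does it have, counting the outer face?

Euler's formula for a connected plane graph: V − E + F = 2, so F = 2 − 28 + 55 = 29.

29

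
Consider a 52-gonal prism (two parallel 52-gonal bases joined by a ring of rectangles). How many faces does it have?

54

A prism on an n-gon has two n-gon bases and n rectangular sides: V = 2·52 = 104, E = 3·52 = 156, F = 52 + 2 = 54.
Check: V − E + F = 104 − 156 + 54 = 2.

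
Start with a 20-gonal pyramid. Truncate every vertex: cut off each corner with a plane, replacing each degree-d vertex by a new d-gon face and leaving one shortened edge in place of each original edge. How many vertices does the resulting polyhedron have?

The base solid has V = 21, E = 40, F = 21.
Truncation replaces each original edge-end by a new vertex, so V′ = 2E = 80.
Each original edge survives, and each old vertex of degree d contributes d new edges; summing degrees gives Σd = 2E, so E′ = E + 2E = 3E = 120.
Each original face survives and each original vertex becomes one new face: F′ = F + V = 42.

80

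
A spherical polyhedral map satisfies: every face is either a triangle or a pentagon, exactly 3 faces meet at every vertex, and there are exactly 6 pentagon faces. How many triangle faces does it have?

Let x be the number of triangles; then F = 6 + x.
Edge–face incidences: 2E = 5·6 + 3·x = 30 + 3x.
Every vertex has degree 3, so 3V = 2E.
Euler: V − E + F = 2 ⇒ (2E)/3 − E + (6 + x) = 2.
Multiply by 6: 2·(2E) − 3·(2E) + 6·(6 + x) = 12, i.e. 36 + 6x − (30 + 3x) = 12.
Collecting terms: 3x + 6 = 12, so 3x = 6, so x = 2.
Then 2E = 30 + 3·2 = 36, so E = 18, V = 2E/3 = 12, F = 6 + 2 = 8.

2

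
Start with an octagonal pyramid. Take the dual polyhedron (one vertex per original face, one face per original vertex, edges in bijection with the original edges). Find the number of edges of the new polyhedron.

The base solid has V = 9, E = 16, F = 9.
The dual swaps V and F and preserves E: V′ = F = 9, E′ = E = 16, F′ = V = 9.

16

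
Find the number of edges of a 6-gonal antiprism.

24

An antiprism on an n-gon has two n-gon caps and 2n triangles: V = 2·6 = 12, E = 4·6 = 24, F = 2·6 + 2 = 14.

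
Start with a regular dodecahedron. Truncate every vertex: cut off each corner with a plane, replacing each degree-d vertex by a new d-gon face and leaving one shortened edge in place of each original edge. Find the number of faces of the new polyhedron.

32

The base solid has V = 20, E = 30, F = 12.
Truncation replaces each original edge-end by a new vertex, so V′ = 2E = 60.
Each original edge survives, and each old vertex of degree d contributes d new edges; summing degrees gives Σd = 2E, so E′ = E + 2E = 3E = 90.
Each original face survives and each original vertex becomes one new face: F′ = F + V = 32.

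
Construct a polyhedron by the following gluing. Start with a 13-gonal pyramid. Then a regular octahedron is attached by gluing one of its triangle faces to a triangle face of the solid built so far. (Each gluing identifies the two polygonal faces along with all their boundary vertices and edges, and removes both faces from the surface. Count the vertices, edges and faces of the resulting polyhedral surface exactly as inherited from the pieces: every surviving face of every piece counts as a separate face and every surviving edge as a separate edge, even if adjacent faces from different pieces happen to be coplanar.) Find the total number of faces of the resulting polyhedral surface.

20

A 13-gonal pyramid: V=14, E=26, F=14.
Attach a regular octahedron (V=6, E=12, F=8) along a 3-gon: merge 3 vertices and 3 edges, delete both glued faces → V=17, E=35, F=20.
Check: V − E + F = 17 − 35 + 20 = 2.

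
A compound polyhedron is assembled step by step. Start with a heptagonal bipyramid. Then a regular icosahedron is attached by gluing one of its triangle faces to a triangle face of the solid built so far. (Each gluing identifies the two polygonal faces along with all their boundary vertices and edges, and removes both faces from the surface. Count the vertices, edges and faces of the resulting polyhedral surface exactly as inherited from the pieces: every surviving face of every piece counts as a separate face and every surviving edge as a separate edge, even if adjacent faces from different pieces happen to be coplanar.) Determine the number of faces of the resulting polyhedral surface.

32

A heptagonal bipyramid: V=9, E=21, F=14.
Attach a regular icosahedron (V=12, E=30, F=20) along a 3-gon: merge 3 vertices and 3 edges, delete both glued faces → V=18, E=48, F=32.
Check: V − E + F = 18 − 48 + 32 = 2.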